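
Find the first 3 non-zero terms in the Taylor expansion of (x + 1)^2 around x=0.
x^2 + 2·x + 1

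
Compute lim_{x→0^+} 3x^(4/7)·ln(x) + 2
The product is a 0·∞ indeterminate form at x → 0⁺.
Rewrite the product as 3·ln(x) / x^(-4/7) and apply L'Hôpital, or use the standard hierarchy x^(-4/7) ≫ |ln x| as x → 0⁺.
The indeterminate product → 0, so the limit = 2.

Final answer: 2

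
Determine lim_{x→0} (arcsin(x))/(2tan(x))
Both numerator and denominator → 0 as x → 0; this is a 0/0 indeterminate form.
Expand each to leading order near x = 0: numerator ~ x, denominator ~ 2·x.
The limit of the ratio is 1/2.

Final answer: 1/2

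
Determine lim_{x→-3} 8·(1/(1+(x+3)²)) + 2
Direct substitution at x = -3 gives 10.

Final answer: 10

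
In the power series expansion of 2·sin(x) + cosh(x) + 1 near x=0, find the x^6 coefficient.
Expand to order 6: 2·sin(x) + cosh(x) + 1 = x^6/720 + x^5/60 + x^4/24 - x^3/3 + x^2/2 + 2·x + 2 + O(x^7).
The coefficient of x^6 is 1/720.

Final answer: 1/720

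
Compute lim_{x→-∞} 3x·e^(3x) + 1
The product is a 0·∞ indeterminate form at x → -∞.
Rewrite the product as 3x / e^(-3x) (an ∞/∞ form) and apply L'Hôpital, or use the standard hierarchy e^(3|x|) ≫ |x| as x → -∞.
The indeterminate product → 0, so the limit = 1.

Final answer: 1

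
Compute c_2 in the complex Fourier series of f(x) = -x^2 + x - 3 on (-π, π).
Compute the real Fourier coefficients first: a_2 = -1, b_2 = -1.
Then c_2 = (a_2 − i·b_2)/2 = -1/2 + i/2.

Final answer: -1/2 + i/2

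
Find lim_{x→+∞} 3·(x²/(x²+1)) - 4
Evaluate the dominant behaviour as x → +∞; each term tends to a finite value or vanishes.
Limit = -1.

Final answer: -1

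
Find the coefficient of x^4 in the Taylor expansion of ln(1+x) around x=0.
Expand to order 4: ln(1+x) = -x^4/4 + x^3/3 - x^2/2 + x + O(x^5).
The coefficient of x^4 is -1/4.

Final answer: -1/4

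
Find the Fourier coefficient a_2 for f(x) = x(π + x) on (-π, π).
a_2 = (1/π) ∫_{-π}^{π} f(x)·cos(2x) dx.
Evaluate the integral (use parity and integration by parts as needed): a_2 = 1.

Final answer: 1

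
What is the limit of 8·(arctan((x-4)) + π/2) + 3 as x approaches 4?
Direct substitution at x = 4 gives 3 + 4·π.

Final answer: 3 + 4·π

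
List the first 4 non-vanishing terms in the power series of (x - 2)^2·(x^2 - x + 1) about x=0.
-5·x^3 + 9·x^2 - 8·x + 4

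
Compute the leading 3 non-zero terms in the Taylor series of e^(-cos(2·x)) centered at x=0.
4·x^4·e^(-1)/3 + 2·x^2·e^(-1) + e^(-1)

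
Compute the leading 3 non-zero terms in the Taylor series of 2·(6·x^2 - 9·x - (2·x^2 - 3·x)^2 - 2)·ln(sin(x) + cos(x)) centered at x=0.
28·x^3/3 - 14·x^2 - 4·x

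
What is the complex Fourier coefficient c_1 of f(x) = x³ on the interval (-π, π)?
Compute the real Fourier coefficients first: a_1 = 0, b_1 = -12 + 2·π^2.
Then c_1 = (a_1 − i·b_1)/2 = -i·π^2 + 6·i.

Final answer: -i·π^2 + 6·i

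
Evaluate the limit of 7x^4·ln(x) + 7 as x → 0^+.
The product is a 0·∞ indeterminate form at x → 0⁺.
Rewrite the product as 7·ln(x) / x^(-4) and apply L'Hôpital, or use the standard hierarchy x^(-4) ≫ |ln x| as x → 0⁺.
The indeterminate product → 0, so the limit = 7.

Final answer: 7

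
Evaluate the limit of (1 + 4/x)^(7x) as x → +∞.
As x → +∞: write (1 + 4/x)^(7x) = ((1 + 4/x)^x)^7 → (e^4)^7 = e^28.
Limit = e^(28).

Final answer: e^(28)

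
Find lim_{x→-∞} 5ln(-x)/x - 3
The quotient is an ∞/∞ indeterminate form as x → -∞.
Compare growth rates of the dominant terms (exponentials ≫ polynomials ≫ logarithms), or apply L'Hôpital's rule; the quotient → 0.
Adding the constant: 0 - 3 = -3. Limit = -3.

Final answer: -3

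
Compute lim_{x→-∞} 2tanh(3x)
Evaluate the dominant behaviour as x → -∞; each term tends to a finite value or vanishes.
Limit = -2.

Final answer: -2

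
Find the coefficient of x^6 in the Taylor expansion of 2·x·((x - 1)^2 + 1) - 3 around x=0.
Expand to order 6: 2·x·((x - 1)^2 + 1) - 3 = 2·x^3 - 4·x^2 + 4·x - 3 + O(x^7).
The coefficient of x^6 is 0.

Final answer: 0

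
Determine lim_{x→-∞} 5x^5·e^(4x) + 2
The product is a 0·∞ indeterminate form at x → -∞.
Rewrite the product as 5x^5 / e^(-4x) (an ∞/∞ form) and apply L'Hôpital, or use the standard hierarchy e^(4|x|) ≫ |x^5| as x → -∞.
The indeterminate product → 0, so the limit = 2.

Final answer: 2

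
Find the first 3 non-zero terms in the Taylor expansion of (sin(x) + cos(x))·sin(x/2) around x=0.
-13·x^3/48 + x^2/2 + x/2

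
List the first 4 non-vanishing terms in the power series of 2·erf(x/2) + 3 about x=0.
x^5/(80·√(π)) - x^3/(6·√(π)) + 2·x/√(π) + 3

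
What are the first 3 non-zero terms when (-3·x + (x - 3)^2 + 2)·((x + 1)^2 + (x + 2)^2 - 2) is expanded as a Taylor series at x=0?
-29·x^2 + 39·x + 33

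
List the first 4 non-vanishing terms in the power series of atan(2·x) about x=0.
-128·x^7/7 + 32·x^5/5 - 8·x^3/3 + 2·x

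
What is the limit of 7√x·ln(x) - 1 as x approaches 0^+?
The product is a 0·∞ indeterminate form at x → 0⁺.
Rewrite the product as 7·ln(x) / x^(-1/2) and apply L'Hôpital, or use the standard hierarchy x^(-1/2) ≫ |ln x| as x → 0⁺.
The indeterminate product → 0, so the limit = -1.

Final answer: -1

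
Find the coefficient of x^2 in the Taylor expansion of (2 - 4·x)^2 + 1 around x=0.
Expand to order 2: (2 - 4·x)^2 + 1 = 16·x^2 - 16·x + 5 + O(x^3).
The coefficient of x^2 is 16.

Final answer: 16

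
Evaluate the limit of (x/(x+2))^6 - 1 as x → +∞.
As x → +∞: x/(x+2) = 1/(1 + 2/x) → 1, and the 6th power of a limit-1 base also → 1; with the additive constant, 1 - 1 = 0.
Limit = 0.

Final answer: 0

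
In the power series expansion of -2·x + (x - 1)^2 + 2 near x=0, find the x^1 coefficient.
Expand to order 1: -2·x + (x - 1)^2 + 2 = 3 - 4·x + O(x^2).
The coefficient of x^1 is -4.

Final answer: -4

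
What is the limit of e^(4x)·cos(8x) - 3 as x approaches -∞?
Evaluate the dominant behaviour as x → -∞; each term tends to a finite value or vanishes.
Limit = -3.

Final answer: -3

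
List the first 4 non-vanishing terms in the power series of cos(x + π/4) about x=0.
√(2)·x^3/12 - √(2)·x^2/4 - √(2)·x/2 + √(2)/2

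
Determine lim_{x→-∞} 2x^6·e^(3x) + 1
The product is a 0·∞ indeterminate form at x → -∞.
Rewrite the product as 2x^6 / e^(-3x) (an ∞/∞ form) and apply L'Hôpital, or use the standard hierarchy e^(3|x|) ≫ |x^6| as x → -∞.
The indeterminate product → 0, so the limit = 1.

Final answer: 1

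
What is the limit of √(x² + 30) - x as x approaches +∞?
This is an ∞ − ∞ indeterminate form.
Multiply and divide by the conjugate √(x²+30) + x; the x² terms cancel, leaving 30/(√(x²+30)+x) → 0.
Limit = 0.

Final answer: 0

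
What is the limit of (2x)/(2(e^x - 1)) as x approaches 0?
Both numerator and denominator → 0 as x → 0; this is a 0/0 indeterminate form.
Expand each to leading order near x = 0: numerator ~ 2·x, denominator ~ 2·x.
The limit of the ratio is 1.

Final answer: 1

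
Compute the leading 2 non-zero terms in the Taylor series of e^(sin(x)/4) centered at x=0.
x/4 + 1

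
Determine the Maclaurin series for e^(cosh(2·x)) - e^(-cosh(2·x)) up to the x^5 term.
x^4·(-4·e^(-1)/3 + 8·e/3) + x^2·(2·e^(-1) + 2·e) - e^(-1) + e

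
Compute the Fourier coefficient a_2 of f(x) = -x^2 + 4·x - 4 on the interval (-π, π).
a_2 = (1/π) ∫_{-π}^{π} f(x)·cos(2x) dx.
Evaluate the integral (use parity and integration by parts as needed): a_2 = -1.

Final answer: -1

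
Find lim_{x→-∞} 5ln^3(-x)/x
This is an ∞/∞ indeterminate form as x → -∞.
Compare growth rates of the dominant terms (exponentials ≫ polynomials ≫ logarithms), or apply L'Hôpital's rule; the quotient → 0.
Limit = 0.

Final answer: 0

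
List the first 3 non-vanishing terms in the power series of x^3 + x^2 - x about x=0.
x^3 + x^2 - x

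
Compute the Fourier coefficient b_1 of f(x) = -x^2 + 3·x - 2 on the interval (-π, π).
b_1 = (1/π) ∫_{-π}^{π} f(x)·sin(1x) dx.
Evaluate the integral (use parity and integration by parts as needed): b_1 = 6.

Final answer: 6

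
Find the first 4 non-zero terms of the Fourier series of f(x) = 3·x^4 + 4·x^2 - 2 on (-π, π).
(128 - 24·π^2)·cos(x) + (-5 + 6·π^2)·cos(2·x) - 8·π^2·cos(3·x)/3 - 2 + 4·π^2/3 + 3·π^4/5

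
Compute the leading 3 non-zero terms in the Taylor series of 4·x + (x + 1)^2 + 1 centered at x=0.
x^2 + 6·x + 2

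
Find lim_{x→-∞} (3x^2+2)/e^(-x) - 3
The quotient is an ∞/∞ indeterminate form as x → -∞.
Compare growth rates of the dominant terms (exponentials ≫ polynomials ≫ logarithms), or apply L'Hôpital's rule; the quotient → 0.
Adding the constant: 0 - 3 = -3. Limit = -3.

Final answer: -3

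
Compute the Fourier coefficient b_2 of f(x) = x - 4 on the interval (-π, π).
b_2 = (1/π) ∫_{-π}^{π} f(x)·sin(2x) dx.
Evaluate the integral (use parity and integration by parts as needed): b_2 = -1.

Final answer: -1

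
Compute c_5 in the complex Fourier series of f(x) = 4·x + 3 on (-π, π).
Compute the real Fourier coefficients first: a_5 = 0, b_5 = 8/5.
Then c_5 = (a_5 − i·b_5)/2 = -4·i/5.

Final answer: -4·i/5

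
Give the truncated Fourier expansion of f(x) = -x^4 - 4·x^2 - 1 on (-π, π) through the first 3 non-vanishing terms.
(-32 + 8·π^2)·cos(x) + (-2·π^2 - 1)·cos(2·x) - π^4/5 - 4·π^2/3 - 1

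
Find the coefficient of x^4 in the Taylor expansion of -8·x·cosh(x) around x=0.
Expand to order 4: -8·x·cosh(x) = -4·x^3 - 8·x + O(x^5).
The coefficient of x^4 is 0.

Final answer: 0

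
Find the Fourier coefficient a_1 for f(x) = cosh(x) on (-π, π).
a_1 = (1/π) ∫_{-π}^{π} f(x)·cos(1x) dx.
Evaluate the integral (use parity and integration by parts as needed): a_1 = -sinh(π)/π.

Final answer: -sinh(π)/π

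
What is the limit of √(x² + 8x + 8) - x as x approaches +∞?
As x → +∞: multiply by the conjugate to get (8x+8)/(√(x²+8x+8)+x); the denominator ~ 2x, so the limit is 8/2 = 4.
Limit = 4.

Final answer: 4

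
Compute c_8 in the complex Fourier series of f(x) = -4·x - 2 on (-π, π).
Compute the real Fourier coefficients first: a_8 = 0, b_8 = 1.
Then c_8 = (a_8 − i·b_8)/2 = -i/2.

Final answer: -i/2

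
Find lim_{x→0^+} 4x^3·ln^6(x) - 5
The product is a 0·∞ indeterminate form at x → 0⁺.
Rewrite the product as 4·ln^6(x) / x^(-3) and apply L'Hôpital, or use the standard hierarchy x^(-3) ≫ |ln x|^6 as x → 0⁺.
The indeterminate product → 0, so the limit = -5.

Final answer: -5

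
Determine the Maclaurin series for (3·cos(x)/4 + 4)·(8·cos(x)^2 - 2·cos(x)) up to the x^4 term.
181·x^4/12 - 71·x^2/2 + 57/2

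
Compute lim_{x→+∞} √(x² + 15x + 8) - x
This is an ∞ − ∞ indeterminate form.
Multiply and divide by the conjugate √(x²+15x + 8) + x; the x² terms cancel, leaving (15x + 8)/(√(x²+15x + 8)+x) → 15/2.
Limit = 15/2.

Final answer: 15/2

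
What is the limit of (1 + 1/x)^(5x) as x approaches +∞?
As x → +∞: write (1 + 1/x)^(5x) = ((1 + 1/x)^x)^5 → (e^1)^5 = e^5.
Limit = e^(5).

Final answer: e^(5)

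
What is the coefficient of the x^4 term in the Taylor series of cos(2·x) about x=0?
Expand to order 4: cos(2·x) = 2·x^4/3 - 2·x^2 + 1 + O(x^5).
The coefficient of x^4 is 2/3.

Final answer: 2/3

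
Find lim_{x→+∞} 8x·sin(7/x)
As x → +∞: let u = 7/x → 0⁺; then 8·x·sin(7/x) = 8·7·sin(u)/u → 8·7·1 = 56.
Limit = 56.

Final answer: 56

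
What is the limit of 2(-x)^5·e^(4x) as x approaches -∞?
This is a 0·∞ indeterminate form at x → -∞.
Rewrite the product as 2(-x)^5 / e^(-4x) (an ∞/∞ form) and apply L'Hôpital, or use the standard hierarchy e^(4|x|) ≫ |(-x)^5| as x → -∞.
The indeterminate product → 0, so the limit = 0.

Final answer: 0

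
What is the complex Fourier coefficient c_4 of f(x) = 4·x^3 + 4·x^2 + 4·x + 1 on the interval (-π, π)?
Compute the real Fourier coefficients first: a_4 = 1, b_4 = -2·π^2 - 5/4.
Then c_4 = (a_4 − i·b_4)/2 = 1/2 + 5·i/8 + i·π^2.

Final answer: 1/2 + 5·i/8 + i·π^2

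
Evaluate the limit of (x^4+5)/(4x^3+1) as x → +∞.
This is an ∞/∞ indeterminate form as x → +∞.
Divide numerator and denominator by x^4 and let the lower-order terms vanish; the numerator's degree 4 exceeds the denominator's degree 3, so the quotient diverges.
Limit = ∞.

Final answer: ∞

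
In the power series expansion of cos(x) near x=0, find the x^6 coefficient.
Expand to order 6: cos(x) = -x^6/720 + x^4/24 - x^2/2 + 1 + O(x^7).
The coefficient of x^6 is -1/720.

Final answer: -1/720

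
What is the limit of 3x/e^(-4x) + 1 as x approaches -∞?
The quotient is an ∞/∞ indeterminate form as x → -∞.
Compare growth rates of the dominant terms (exponentials ≫ polynomials ≫ logarithms), or apply L'Hôpital's rule; the quotient → 0.
Adding the constant: 0 + 1 = 1. Limit = 1.

Final answer: 1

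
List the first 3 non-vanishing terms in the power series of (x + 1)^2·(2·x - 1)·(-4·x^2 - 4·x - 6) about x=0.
-14·x^2 + 4·x + 6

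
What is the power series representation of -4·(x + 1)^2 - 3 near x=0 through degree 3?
-4·x^2 - 8·x - 7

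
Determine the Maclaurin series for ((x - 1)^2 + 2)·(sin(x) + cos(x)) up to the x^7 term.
53·x^7/5040 + x^6/48 - 9·x^5/40 - x^4/24 + 3·x^3/2 - 5·x^2/2 + x + 3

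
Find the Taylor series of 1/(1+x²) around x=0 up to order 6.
-x^6 + x^4 - x^2 + 1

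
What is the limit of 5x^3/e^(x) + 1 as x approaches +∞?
The quotient is an ∞/∞ indeterminate form as x → +∞.
The exponential denominator e^(x) dominates the polynomial numerator (e^x ≫ x^3 as x → ∞), so the quotient → 0.
Adding the constant: 0 + 1 = 1. Limit = 1.

Final answer: 1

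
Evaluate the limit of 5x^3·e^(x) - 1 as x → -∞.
The product is a 0·∞ indeterminate form at x → -∞.
Rewrite the product as 5x^3 / e^(-x) (an ∞/∞ form) and apply L'Hôpital, or use the standard hierarchy e^(|x|) ≫ |x^3| as x → -∞.
The indeterminate product → 0, so the limit = -1.

Final answer: -1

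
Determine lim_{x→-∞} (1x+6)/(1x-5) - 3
Evaluate the dominant behaviour as x → -∞; each term tends to a finite value or vanishes.
Limit = -2.

Final answer: -2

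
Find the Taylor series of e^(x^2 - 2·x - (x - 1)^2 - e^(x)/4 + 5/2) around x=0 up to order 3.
-5·x^3·e^(5/4)/384 - 3·x^2·e^(5/4)/32 - x·e^(5/4)/4 + e^(5/4)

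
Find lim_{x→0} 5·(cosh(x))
Direct substitution at x = 0 gives 5.

Final answer: 5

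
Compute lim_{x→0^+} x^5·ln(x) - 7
The product is a 0·∞ indeterminate form at x → 0⁺.
Rewrite the product as ln(x) / x^(-5) and apply L'Hôpital, or use the standard hierarchy x^(-5) ≫ |ln x| as x → 0⁺.
The indeterminate product → 0, so the limit = -7.

Final answer: -7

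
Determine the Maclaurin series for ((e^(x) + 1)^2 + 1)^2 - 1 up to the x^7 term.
6541·x^7/1260 + 1883·x^6/180 + 113·x^5/6 + 179·x^4/6 + 122·x^3/3 + 46·x^2 + 40·x + 24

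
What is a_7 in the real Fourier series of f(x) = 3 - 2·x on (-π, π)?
a_7 = (1/π) ∫_{-π}^{π} f(x)·cos(7x) dx.
Evaluate the integral (use parity and integration by parts as needed): a_7 = 0.

Final answer: 0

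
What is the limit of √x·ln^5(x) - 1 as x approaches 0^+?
The product is a 0·∞ indeterminate form at x → 0⁺.
Rewrite the product as ln^5(x) / x^(-1/2) and apply L'Hôpital, or use the standard hierarchy x^(-1/2) ≫ |ln x|^5 as x → 0⁺.
The indeterminate product → 0, so the limit = -1.

Final answer: -1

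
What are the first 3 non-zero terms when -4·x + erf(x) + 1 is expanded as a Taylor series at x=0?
-2·x^3/(3·√(π)) + x·(-4 + 2/√(π)) + 1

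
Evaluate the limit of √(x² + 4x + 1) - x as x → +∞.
This is an ∞ − ∞ indeterminate form.
Multiply and divide by the conjugate √(x²+4x + 1) + x; the x² terms cancel, leaving (4x + 1)/(√(x²+4x + 1)+x) → 4/2 = 2.
Limit = 2.

Final answer: 2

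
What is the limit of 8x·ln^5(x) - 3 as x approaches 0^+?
The product is a 0·∞ indeterminate form at x → 0⁺.
Rewrite the product as 8·ln^5(x) / x^(-1) and apply L'Hôpital, or use the standard hierarchy x^(-1) ≫ |ln x|^5 as x → 0⁺.
The indeterminate product → 0, so the limit = -3.

Final answer: -3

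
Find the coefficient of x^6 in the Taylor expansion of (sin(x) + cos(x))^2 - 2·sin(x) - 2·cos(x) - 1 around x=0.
Expand to order 6: (sin(x) + cos(x))^2 - 2·sin(x) - 2·cos(x) - 1 = x^6/360 + x^5/4 - x^4/12 - x^3 + x^2 - 2 + O(x^7).
The coefficient of x^6 is 1/360.

Final answer: 1/360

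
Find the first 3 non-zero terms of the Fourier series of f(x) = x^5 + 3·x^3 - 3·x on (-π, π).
(-34·π^2 + 2·π^4 + 198)·sin(x) + (-π^4 + 2·π^2)·sin(2·x) + (-190/81 + 14·π^2/27 + 2·π^4/3)·sin(3·x)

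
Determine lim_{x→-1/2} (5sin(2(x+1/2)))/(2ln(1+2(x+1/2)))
Both numerator and denominator → 0 as x → -1/2; this is a 0/0 indeterminate form.
Expand each to leading order near x = -1/2: numerator ~ 10·(x + 1/2), denominator ~ 4·(x + 1/2).
The limit of the ratio is 5/2.

Final answer: 5/2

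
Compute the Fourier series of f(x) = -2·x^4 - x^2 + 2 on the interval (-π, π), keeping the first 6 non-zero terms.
(-92 + 16·π^2)·cos(x) + (5 - 4·π^2)·cos(2·x) + (-20/27 + 16·π^2/9)·cos(3·x) + (1/8 - π^2)·cos(4·x) + (4/625 + 16·π^2/25)·cos(5·x) - 2·π^4/5 - π^2/3 + 2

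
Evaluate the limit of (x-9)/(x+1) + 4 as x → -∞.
Evaluate the dominant behaviour as x → -∞; each term tends to a finite value or vanishes.
Limit = 5.

Final answer: 5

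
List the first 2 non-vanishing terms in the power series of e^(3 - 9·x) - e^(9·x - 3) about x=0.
x·(-9·e^(3) - 9·e^(-3)) - e^(-3) + e^(3)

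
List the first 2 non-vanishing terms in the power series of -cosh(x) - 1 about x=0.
-x^2/2 - 2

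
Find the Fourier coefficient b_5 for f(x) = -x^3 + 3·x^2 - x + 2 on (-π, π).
b_5 = (1/π) ∫_{-π}^{π} f(x)·sin(5x) dx.
Evaluate the integral (use parity and integration by parts as needed): b_5 = -2·π^2/5 - 38/125.

Final answer: -2·π^2/5 - 38/125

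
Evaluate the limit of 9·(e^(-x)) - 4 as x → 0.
Direct substitution at x = 0 gives 5.

Final answer: 5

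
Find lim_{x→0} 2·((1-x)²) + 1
Direct substitution at x = 0 gives 3.

Final answer: 3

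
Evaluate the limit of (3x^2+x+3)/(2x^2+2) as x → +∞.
This is an ∞/∞ indeterminate form as x → +∞.
Divide numerator and denominator by x^2 and let the lower-order terms vanish; the leading terms give 3/2.
Limit = 3/2.

Final answer: 3/2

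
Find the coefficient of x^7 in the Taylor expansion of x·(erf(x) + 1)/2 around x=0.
Expand to order 7: x·(erf(x) + 1)/2 = x^6/(10·√(π)) - x^4/(3·√(π)) + x^2/√(π) + x/2 + O(x^8).
The coefficient of x^7 is 0.

Final answer: 0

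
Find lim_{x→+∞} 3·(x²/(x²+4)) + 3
Evaluate the dominant behaviour as x → +∞; each term tends to a finite value or vanishes.
Limit = 6.

Final answer: 6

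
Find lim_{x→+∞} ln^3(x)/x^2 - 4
The quotient is an ∞/∞ indeterminate form as x → +∞.
The polynomial denominator x^2 dominates the logarithmic numerator (any positive power of x ≫ ln^3(x) as x → ∞), so the quotient → 0.
Adding the constant: 0 - 4 = -4. Limit = -4.

Final answer: -4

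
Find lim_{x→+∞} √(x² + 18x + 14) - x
This is an ∞ − ∞ indeterminate form.
Multiply and divide by the conjugate √(x²+18x + 14) + x; the x² terms cancel, leaving (18x + 14)/(√(x²+18x + 14)+x) → 18/2 = 9.
Limit = 9.

Final answer: 9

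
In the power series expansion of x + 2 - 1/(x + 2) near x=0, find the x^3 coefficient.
Expand to order 3: x + 2 - 1/(x + 2) = x^3/16 - x^2/8 + 5·x/4 + 3/2 + O(x^4).
The coefficient of x^3 is 1/16.

Final answer: 1/16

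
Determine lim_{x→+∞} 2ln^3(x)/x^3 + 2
The quotient is an ∞/∞ indeterminate form as x → +∞.
The polynomial denominator x^3 dominates the logarithmic numerator (any positive power of x ≫ ln^3(x) as x → ∞), so the quotient → 0.
Adding the constant: 0 + 2 = 2. Limit = 2.

Final answer: 2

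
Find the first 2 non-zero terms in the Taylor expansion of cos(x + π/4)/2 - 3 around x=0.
-√(2)·x/4 - 3 + √(2)/4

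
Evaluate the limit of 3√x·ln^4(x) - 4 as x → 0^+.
The product is a 0·∞ indeterminate form at x → 0⁺.
Rewrite the product as 3·ln^4(x) / x^(-1/2) and apply L'Hôpital, or use the standard hierarchy x^(-1/2) ≫ |ln x|^4 as x → 0⁺.
The indeterminate product → 0, so the limit = -4.

Final answer: -4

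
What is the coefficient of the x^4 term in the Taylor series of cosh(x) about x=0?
Expand to order 4: cosh(x) = x^4/24 + x^2/2 + 1 + O(x^5).
The coefficient of x^4 is 1/24.

Final answer: 1/24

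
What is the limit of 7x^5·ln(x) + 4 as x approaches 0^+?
The product is a 0·∞ indeterminate form at x → 0⁺.
Rewrite the product as 7·ln(x) / x^(-5) and apply L'Hôpital, or use the standard hierarchy x^(-5) ≫ |ln x| as x → 0⁺.
The indeterminate product → 0, so the limit = 4.

Final answer: 4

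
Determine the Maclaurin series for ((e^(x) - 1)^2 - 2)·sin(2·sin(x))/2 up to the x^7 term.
589·x^7/1260 - 7·x^6/12 - 6·x^5/5 + x^4 + 8·x^3/3 - 2·x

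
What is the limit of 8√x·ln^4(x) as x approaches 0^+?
This is a 0·∞ indeterminate form at x → 0⁺.
Rewrite the product as 8·ln^4(x) / x^(-1/2) and apply L'Hôpital, or use the standard hierarchy x^(-1/2) ≫ |ln x|^4 as x → 0⁺.
The indeterminate product → 0, so the limit = 0.

Final answer: 0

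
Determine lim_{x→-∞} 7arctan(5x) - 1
Evaluate the dominant behaviour as x → -∞; each term tends to a finite value or vanishes.
Limit = -7·π/2 - 1.

Final answer: -7·π/2 - 1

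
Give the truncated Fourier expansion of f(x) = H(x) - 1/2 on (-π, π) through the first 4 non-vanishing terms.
2·sin(x)/π + 2·sin(3·x)/(3·π) + 2·sin(5·x)/(5·π) + 2·sin(7·x)/(7·π)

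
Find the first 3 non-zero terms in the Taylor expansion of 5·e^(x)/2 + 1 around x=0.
5·x^2/4 + 5·x/2 + 7/2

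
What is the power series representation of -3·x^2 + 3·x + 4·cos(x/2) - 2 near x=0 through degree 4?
x^4/96 - 7·x^2/2 + 3·x + 2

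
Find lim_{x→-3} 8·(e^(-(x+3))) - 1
Direct substitution at x = -3 gives 7.

Final answer: 7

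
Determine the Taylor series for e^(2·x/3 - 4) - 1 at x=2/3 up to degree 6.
(1 - e^(32/9))·e^(-32/9) + 2·e^(-32/9)·(x - 2/3)/3 + 2·e^(-32/9)·(x - 2/3)^2/9 + 4·e^(-32/9)·(x - 2/3)^3/81 + 2·e^(-32/9)·(x - 2/3)^4/243 + 4·e^(-32/9)·(x - 2/3)^5/3645 + 4·e^(-32/9)·(x - 2/3)^6/32805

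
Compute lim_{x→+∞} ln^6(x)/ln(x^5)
This is an ∞/∞ indeterminate form as x → +∞.
Write ln(x^5) = 5·ln(x), reducing the quotient to ln^5(x)/5 → ∞.
Limit = ∞.

Final answer: ∞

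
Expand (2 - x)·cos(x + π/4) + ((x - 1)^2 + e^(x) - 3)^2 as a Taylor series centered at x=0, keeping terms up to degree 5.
x^5·(2/5 - 7·√(2)/240) + x^4·(11/6 - √(2)/24) + x^3·(-10/3 + 5·√(2)/12) - 2·x^2 + x·(2 - 3·√(2)/2) + 1 + √(2)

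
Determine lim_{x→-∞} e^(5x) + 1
Evaluate the dominant behaviour as x → -∞; each term tends to a finite value or vanishes.
Limit = 1.

Final answer: 1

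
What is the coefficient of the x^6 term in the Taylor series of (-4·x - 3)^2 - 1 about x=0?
Expand to order 6: (-4·x - 3)^2 - 1 = 16·x^2 + 24·x + 8 + O(x^7).
The coefficient of x^6 is 0.

Final answer: 0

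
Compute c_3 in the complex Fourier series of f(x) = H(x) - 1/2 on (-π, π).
Compute the real Fourier coefficients first: a_3 = 0, b_3 = 2/(3·π).
Then c_3 = (a_3 − i·b_3)/2 = -i/(3·π).

Final answer: -i/(3·π)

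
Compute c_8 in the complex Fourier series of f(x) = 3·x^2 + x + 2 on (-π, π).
Compute the real Fourier coefficients first: a_8 = 3/16, b_8 = -1/4.
Then c_8 = (a_8 − i·b_8)/2 = 3/32 + i/8.

Final answer: 3/32 + i/8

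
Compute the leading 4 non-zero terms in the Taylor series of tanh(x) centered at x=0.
-17·x^7/315 + 2·x^5/15 - x^3/3 + x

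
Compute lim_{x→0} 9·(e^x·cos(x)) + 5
Direct substitution at x = 0 gives 14.

Final answer: 14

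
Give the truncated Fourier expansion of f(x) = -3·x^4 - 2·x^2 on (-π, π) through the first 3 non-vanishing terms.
(-136 + 24·π^2)·cos(x) + (7 - 6·π^2)·cos(2·x) - 3·π^4/5 - 2·π^2/3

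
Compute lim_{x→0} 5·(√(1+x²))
Direct substitution at x = 0 gives 5.

Final answer: 5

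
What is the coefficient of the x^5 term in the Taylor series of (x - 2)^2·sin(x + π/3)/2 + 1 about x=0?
Expand to order 5: (x - 2)^2·sin(x + π/3)/2 + 1 = x^5·(-√(3)/24 - 1/30) + x^4·(1/6 - √(3)/12) + x^3·(1/12 + √(3)/2) + x^2·(-1 - √(3)/4) + x·(1 - √(3)) + 1 + √(3) + O(x^6).
The coefficient of x^5 is -√(3)/24 - 1/30.

Final answer: -√(3)/24 - 1/30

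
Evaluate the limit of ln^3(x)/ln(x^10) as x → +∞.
This is an ∞/∞ indeterminate form as x → +∞.
Write ln(x^10) = 10·ln(x), reducing the quotient to ln^2(x)/10 → ∞.
Limit = ∞.

Final answer: ∞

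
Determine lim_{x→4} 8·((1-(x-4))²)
Direct substitution at x = 4 gives 8.

Final answer: 8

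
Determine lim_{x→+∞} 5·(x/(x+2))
Evaluate the dominant behaviour as x → +∞; each term tends to a finite value or vanishes.
Limit = 5.

Final answer: 5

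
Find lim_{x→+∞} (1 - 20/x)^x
As x → +∞: this is the defining limit (1 - 20/x)^x → e^(-20).
Limit = e^(-20).

Final answer: e^(-20)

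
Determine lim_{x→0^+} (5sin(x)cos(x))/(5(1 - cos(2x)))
Both numerator and denominator → 0 as x → 0^+; this is a 0/0 indeterminate form.
Expand each to leading order near x = 0: numerator ~ 5·x, denominator ~ 10·x^2.
The limit of the ratio is ∞.

Final answer: ∞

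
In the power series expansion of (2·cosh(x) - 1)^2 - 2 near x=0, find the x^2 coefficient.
Expand to order 2: (2·cosh(x) - 1)^2 - 2 = 2·x^2 - 1 + O(x^3).
The coefficient of x^2 is 2.

Final answer: 2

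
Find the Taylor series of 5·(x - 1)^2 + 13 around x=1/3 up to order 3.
137/9 - 20·(x - 1/3)/3 + 5·(x - 1/3)^2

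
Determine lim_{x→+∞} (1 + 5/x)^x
As x → +∞: this is the defining limit (1 + 5/x)^x → e^5.
Limit = e^(5).

Final answer: e^(5)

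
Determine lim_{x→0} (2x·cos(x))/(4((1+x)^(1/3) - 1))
Both numerator and denominator → 0 as x → 0; this is a 0/0 indeterminate form.
Expand each to leading order near x = 0: numerator ~ 2·x, denominator ~ 4·x/3.
The limit of the ratio is 3/2.

Final answer: 3/2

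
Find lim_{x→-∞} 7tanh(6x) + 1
Evaluate the dominant behaviour as x → -∞; each term tends to a finite value or vanishes.
Limit = -6.

Final answer: -6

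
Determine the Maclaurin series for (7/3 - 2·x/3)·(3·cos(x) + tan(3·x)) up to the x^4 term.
-137·x^4/24 + 22·x^3 - 11·x^2/2 + 5·x + 7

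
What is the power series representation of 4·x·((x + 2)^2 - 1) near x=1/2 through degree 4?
21/2 + 31·(x - 1/2) + 22·(x - 1/2)^2 + 4·(x - 1/2)^3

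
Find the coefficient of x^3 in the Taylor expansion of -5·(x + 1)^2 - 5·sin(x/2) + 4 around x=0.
Expand to order 3: -5·(x + 1)^2 - 5·sin(x/2) + 4 = 5·x^3/48 - 5·x^2 - 25·x/2 - 1 + O(x^4).
The coefficient of x^3 is 5/48.

Final answer: 5/48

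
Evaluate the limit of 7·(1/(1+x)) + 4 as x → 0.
Direct substitution at x = 0 gives 11.

Final answer: 11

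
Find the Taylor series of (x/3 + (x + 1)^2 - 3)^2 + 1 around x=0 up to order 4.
x^4 + 14·x^3/3 + 13·x^2/9 - 28·x/3 + 5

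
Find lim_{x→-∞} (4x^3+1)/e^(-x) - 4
The quotient is an ∞/∞ indeterminate form as x → -∞.
Compare growth rates of the dominant terms (exponentials ≫ polynomials ≫ logarithms), or apply L'Hôpital's rule; the quotient → 0.
Adding the constant: 0 - 4 = -4. Limit = -4.

Final answer: -4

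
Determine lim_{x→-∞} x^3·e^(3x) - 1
The product is a 0·∞ indeterminate form at x → -∞.
Rewrite the product as x^3 / e^(-3x) (an ∞/∞ form) and apply L'Hôpital, or use the standard hierarchy e^(3|x|) ≫ |x^3| as x → -∞.
The indeterminate product → 0, so the limit = -1.

Final answer: -1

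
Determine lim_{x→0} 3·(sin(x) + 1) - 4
Direct substitution at x = 0 gives -1.

Final answer: -1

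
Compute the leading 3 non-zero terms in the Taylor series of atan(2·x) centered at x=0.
32·x^5/5 - 8·x^3/3 + 2·x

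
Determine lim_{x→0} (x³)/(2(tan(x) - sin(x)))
Both numerator and denominator → 0 as x → 0; this is a 0/0 indeterminate form.
Expand each to leading order near x = 0: numerator ~ x^3, denominator ~ x^3.
The limit of the ratio is 1.

Final answer: 1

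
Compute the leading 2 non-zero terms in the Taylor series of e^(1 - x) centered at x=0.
-e·x + e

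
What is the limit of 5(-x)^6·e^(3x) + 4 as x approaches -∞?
The product is a 0·∞ indeterminate form at x → -∞.
Rewrite the product as 5(-x)^6 / e^(-3x) (an ∞/∞ form) and apply L'Hôpital, or use the standard hierarchy e^(3|x|) ≫ |(-x)^6| as x → -∞.
The indeterminate product → 0, so the limit = 4.

Final answer: 4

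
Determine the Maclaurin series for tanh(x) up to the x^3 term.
-x^3/3 + x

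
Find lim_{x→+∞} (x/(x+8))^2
As x → +∞: x/(x+8) = 1/(1 + 8/x) → 1, and the 2nd power of a limit-1 base also → 1.
Limit = 1.

Final answer: 1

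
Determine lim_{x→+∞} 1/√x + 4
Evaluate the dominant behaviour as x → +∞; each term tends to a finite value or vanishes.
Limit = 4.

Final answer: 4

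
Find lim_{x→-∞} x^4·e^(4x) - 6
The product is a 0·∞ indeterminate form at x → -∞.
Rewrite the product as x^4 / e^(-4x) (an ∞/∞ form) and apply L'Hôpital, or use the standard hierarchy e^(4|x|) ≫ |x^4| as x → -∞.
The indeterminate product → 0, so the limit = -6.

Final answer: -6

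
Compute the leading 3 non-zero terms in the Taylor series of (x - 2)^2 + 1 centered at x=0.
x^2 - 4·x + 5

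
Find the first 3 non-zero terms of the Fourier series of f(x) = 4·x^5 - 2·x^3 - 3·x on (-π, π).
(-164·π^2 + 8·π^4 + 978)·sin(x) + (-4·π^4 - 30 + 22·π^2)·sin(2·x) + (-196·π^2/27 + 230/81 + 8·π^4/3)·sin(3·x)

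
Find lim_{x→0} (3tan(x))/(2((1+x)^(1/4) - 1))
Both numerator and denominator → 0 as x → 0; this is a 0/0 indeterminate form.
Expand each to leading order near x = 0: numerator ~ 3·x, denominator ~ x/2.
The limit of the ratio is 6.

Final answer: 6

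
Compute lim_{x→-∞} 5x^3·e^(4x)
This is a 0·∞ indeterminate form at x → -∞.
Rewrite the product as 5x^3 / e^(-4x) (an ∞/∞ form) and apply L'Hôpital, or use the standard hierarchy e^(4|x|) ≫ |x^3| as x → -∞.
The indeterminate product → 0, so the limit = 0.

Final answer: 0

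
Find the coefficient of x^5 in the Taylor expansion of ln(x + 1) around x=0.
Expand to order 5: ln(x + 1) = x^5/5 - x^4/4 + x^3/3 - x^2/2 + x + O(x^6).
The coefficient of x^5 is 1/5.

Final answer: 1/5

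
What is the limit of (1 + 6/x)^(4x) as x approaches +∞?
As x → +∞: write (1 + 6/x)^(4x) = ((1 + 6/x)^x)^4 → (e^6)^4 = e^24.
Limit = e^(24).

Final answer: e^(24)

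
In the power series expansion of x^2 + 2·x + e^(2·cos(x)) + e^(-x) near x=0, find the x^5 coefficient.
Expand to order 5: x^2 + 2·x + e^(2·cos(x)) + e^(-x) = -x^5/120 + x^4·(1/24 + 7·e^(2)/12) - x^3/6 + x^2·(3/2 - e^(2)) + x + 1 + e^(2) + O(x^6).
The coefficient of x^5 is -1/120.

Final answer: -1/120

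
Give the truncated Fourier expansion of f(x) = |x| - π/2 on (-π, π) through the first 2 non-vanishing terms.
-4·cos(x)/π - 4·cos(3·x)/(9·π)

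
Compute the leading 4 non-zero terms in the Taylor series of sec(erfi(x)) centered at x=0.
x^6·(-8/(9·π^2) + 28/(45·π) + 364/(45·π^3) - 4·(-4/(3·π) + 2/(3·π^2))/π) + x^4·(10/(3·π^2) + 4/(3·π)) + 2·x^2/π + 1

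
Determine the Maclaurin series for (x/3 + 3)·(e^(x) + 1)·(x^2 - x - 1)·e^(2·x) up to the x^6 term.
427·x^6/240 - 21·x^5/8 - 905·x^4/72 - 151·x^3/6 - 185·x^2/6 - 65·x/3 - 6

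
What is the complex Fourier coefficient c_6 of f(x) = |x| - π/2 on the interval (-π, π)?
Compute the real Fourier coefficients first: a_6 = 0, b_6 = 0.
Then c_6 = (a_6 − i·b_6)/2 = 0.

Final answer: 0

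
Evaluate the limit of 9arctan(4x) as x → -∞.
Evaluate the dominant behaviour as x → -∞; each term tends to a finite value or vanishes.
Limit = -9·π/2.

Final answer: -9·π/2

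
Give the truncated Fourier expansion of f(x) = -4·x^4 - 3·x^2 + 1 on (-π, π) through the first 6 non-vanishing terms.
(-180 + 32·π^2)·cos(x) + (9 - 8·π^2)·cos(2·x) + (-28/27 + 32·π^2/9)·cos(3·x) - 2·π^2·cos(4·x) + (108/625 + 32·π^2/25)·cos(5·x) - 4·π^4/5 - π^2 + 1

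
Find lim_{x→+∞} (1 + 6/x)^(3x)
As x → +∞: write (1 + 6/x)^(3x) = ((1 + 6/x)^x)^3 → (e^6)^3 = e^18.
Limit = e^(18).

Final answer: e^(18)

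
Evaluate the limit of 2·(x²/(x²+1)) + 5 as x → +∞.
Evaluate the dominant behaviour as x → +∞; each term tends to a finite value or vanishes.
Limit = 7.

Final answer: 7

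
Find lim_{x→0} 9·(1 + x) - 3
Direct substitution at x = 0 gives 6.

Final answer: 6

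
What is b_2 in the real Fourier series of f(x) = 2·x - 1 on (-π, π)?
b_2 = (1/π) ∫_{-π}^{π} f(x)·sin(2x) dx.
Evaluate the integral (use parity and integration by parts as needed): b_2 = -2.

Final answer: -2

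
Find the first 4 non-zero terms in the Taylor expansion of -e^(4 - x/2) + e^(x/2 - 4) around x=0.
x^3·(e^(-4)/48 + e^(4)/48) + x^2·(-e^(4)/8 + e^(-4)/8) + x·(e^(-4)/2 + e^(4)/2) - e^(4) + e^(-4)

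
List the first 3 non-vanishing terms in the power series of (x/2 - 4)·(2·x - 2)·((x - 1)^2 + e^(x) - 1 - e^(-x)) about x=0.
-2·x^4 - 19·x^3/3 + 8·x^2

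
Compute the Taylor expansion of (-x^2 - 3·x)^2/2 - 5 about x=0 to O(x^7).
x^4/2 + 3·x^3 + 9·x^2/2 - 5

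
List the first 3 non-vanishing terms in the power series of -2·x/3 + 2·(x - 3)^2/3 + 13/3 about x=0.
2·x^2/3 - 14·x/3 + 31/3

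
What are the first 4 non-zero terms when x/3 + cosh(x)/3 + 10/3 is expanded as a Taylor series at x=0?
x^4/72 + x^2/6 + x/3 + 11/3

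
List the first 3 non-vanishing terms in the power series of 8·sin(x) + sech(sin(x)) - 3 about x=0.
-x^2/2 + 8·x - 2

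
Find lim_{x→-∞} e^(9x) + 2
Evaluate the dominant behaviour as x → -∞; each term tends to a finite value or vanishes.
Limit = 2.

Final answer: 2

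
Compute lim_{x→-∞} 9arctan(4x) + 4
Evaluate the dominant behaviour as x → -∞; each term tends to a finite value or vanishes.
Limit = 4 - 9·π/2.

Final answer: 4 - 9·π/2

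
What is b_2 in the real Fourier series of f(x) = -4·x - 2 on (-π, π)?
b_2 = (1/π) ∫_{-π}^{π} f(x)·sin(2x) dx.
Evaluate the integral (use parity and integration by parts as needed): b_2 = 4.

Final answer: 4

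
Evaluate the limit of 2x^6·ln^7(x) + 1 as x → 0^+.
The product is a 0·∞ indeterminate form at x → 0⁺.
Rewrite the product as 2·ln^7(x) / x^(-6) and apply L'Hôpital, or use the standard hierarchy x^(-6) ≫ |ln x|^7 as x → 0⁺.
The indeterminate product → 0, so the limit = 1.

Final answer: 1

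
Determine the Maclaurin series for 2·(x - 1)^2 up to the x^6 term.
2·x^2 - 4·x + 2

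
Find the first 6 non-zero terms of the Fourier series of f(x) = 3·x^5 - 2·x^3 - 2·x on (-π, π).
(-124·π^2 + 6·π^4 + 740)·sin(x) + (-3·π^4 - 47/2 + 17·π^2)·sin(2·x) + (-52·π^2/9 + 68/27 + 2·π^4)·sin(3·x) + (-3·π^4/2 - 5/64 + 23·π^2/8)·sin(4·x) + (-44·π^2/25 - 236/625 + 6·π^4/5)·sin(5·x) + (-π^4 + 25/54 + 11·π^2/9)·sin(6·x)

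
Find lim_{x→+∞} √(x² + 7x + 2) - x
This is an ∞ − ∞ indeterminate form.
Multiply and divide by the conjugate √(x²+7x + 2) + x; the x² terms cancel, leaving (7x + 2)/(√(x²+7x + 2)+x) → 7/2.
Limit = 7/2.

Final answer: 7/2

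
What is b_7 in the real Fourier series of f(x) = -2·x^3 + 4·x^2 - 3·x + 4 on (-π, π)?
b_7 = (1/π) ∫_{-π}^{π} f(x)·sin(7x) dx.
Evaluate the integral (use parity and integration by parts as needed): b_7 = -4·π^2/7 - 270/343.

Final answer: -4·π^2/7 - 270/343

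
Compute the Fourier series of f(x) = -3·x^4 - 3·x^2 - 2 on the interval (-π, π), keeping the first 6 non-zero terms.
(-132 + 24·π^2)·cos(x) + (6 - 6·π^2)·cos(2·x) + (-4/9 + 8·π^2/3)·cos(3·x) + (-3·π^2/2 - 3/16)·cos(4·x) + (156/625 + 24·π^2/25)·cos(5·x) - 3·π^4/5 - π^2 - 2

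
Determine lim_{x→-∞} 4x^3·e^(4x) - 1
The product is a 0·∞ indeterminate form at x → -∞.
Rewrite the product as 4x^3 / e^(-4x) (an ∞/∞ form) and apply L'Hôpital, or use the standard hierarchy e^(4|x|) ≫ |x^3| as x → -∞.
The indeterminate product → 0, so the limit = -1.

Final answer: -1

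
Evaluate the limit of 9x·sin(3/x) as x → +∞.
As x → +∞: let u = 3/x → 0⁺; then 9·x·sin(3/x) = 9·3·sin(u)/u → 9·3·1 = 27.
Limit = 27.

Final answer: 27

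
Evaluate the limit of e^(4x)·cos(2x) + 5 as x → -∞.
Evaluate the dominant behaviour as x → -∞; each term tends to a finite value or vanishes.
Limit = 5.

Final answer: 5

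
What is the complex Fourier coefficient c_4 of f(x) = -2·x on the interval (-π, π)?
Compute the real Fourier coefficients first: a_4 = 0, b_4 = 1.
Then c_4 = (a_4 − i·b_4)/2 = -i/2.

Final answer: -i/2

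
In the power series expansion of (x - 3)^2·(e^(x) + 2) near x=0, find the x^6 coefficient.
Expand to order 6: (x - 3)^2·(e^(x) + 2) = x^6/240 - x^5/120 - x^4/8 - x^3/2 + 3·x^2/2 - 9·x + 27 + O(x^7).
The coefficient of x^6 is 1/240.

Final answer: 1/240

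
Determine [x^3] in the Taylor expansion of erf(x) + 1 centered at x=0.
Expand to order 3: erf(x) + 1 = -2·x^3/(3·√(π)) + 2·x/√(π) + 1 + O(x^4).
The coefficient of x^3 is -2/(3·√(π)).

Final answer: -2/(3·√(π))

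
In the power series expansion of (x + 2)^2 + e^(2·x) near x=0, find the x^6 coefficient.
Expand to order 6: (x + 2)^2 + e^(2·x) = 4·x^6/45 + 4·x^5/15 + 2·x^4/3 + 4·x^3/3 + 3·x^2 + 6·x + 5 + O(x^7).
The coefficient of x^6 is 4/45.

Final answer: 4/45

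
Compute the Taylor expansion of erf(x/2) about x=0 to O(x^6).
x^5/(160·√(π)) - x^3/(12·√(π)) + x/√(π)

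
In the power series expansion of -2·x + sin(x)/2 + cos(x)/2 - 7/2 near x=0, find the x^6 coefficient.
Expand to order 6: -2·x + sin(x)/2 + cos(x)/2 - 7/2 = -x^6/1440 + x^5/240 + x^4/48 - x^3/12 - x^2/4 - 3·x/2 - 3 + O(x^7).
The coefficient of x^6 is -1/1440.

Final answer: -1/1440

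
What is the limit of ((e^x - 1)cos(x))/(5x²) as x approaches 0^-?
Both numerator and denominator → 0 as x → 0^-; this is a 0/0 indeterminate form.
Expand each to leading order near x = 0: numerator ~ x, denominator ~ 5·x^2.
The limit of the ratio is -∞.

Final answer: -∞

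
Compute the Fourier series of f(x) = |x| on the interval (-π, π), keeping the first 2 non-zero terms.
-4·cos(x)/π + π/2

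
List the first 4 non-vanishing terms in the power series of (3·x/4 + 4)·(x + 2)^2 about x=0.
3·x^3/4 + 7·x^2 + 19·x + 16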